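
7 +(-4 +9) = 12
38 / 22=19 / 11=1.73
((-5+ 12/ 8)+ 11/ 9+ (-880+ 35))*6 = -15251/ 3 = -5083.67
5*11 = 55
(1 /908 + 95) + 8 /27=2336311 /24516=95.30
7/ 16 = 0.44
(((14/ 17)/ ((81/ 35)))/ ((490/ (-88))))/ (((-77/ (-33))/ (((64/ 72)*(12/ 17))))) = -2816/ 163863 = -0.02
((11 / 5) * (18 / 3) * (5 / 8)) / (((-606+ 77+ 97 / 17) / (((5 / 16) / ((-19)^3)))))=2805 / 3905130496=0.00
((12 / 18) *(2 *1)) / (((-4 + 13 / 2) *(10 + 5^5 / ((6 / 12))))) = 2 / 23475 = 0.00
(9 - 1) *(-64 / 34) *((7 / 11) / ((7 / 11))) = -15.06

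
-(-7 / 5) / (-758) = -0.00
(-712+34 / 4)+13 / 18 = -6325 / 9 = -702.78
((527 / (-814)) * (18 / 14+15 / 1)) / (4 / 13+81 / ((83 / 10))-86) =32412081 / 233424268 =0.14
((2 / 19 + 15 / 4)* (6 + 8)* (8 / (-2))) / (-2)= 2051 / 19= 107.95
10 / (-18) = -5 / 9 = -0.56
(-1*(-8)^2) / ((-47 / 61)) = 3904 / 47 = 83.06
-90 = -90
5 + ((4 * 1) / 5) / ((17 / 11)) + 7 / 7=554 / 85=6.52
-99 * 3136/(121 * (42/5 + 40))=-53.01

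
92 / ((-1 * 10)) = -46 / 5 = -9.20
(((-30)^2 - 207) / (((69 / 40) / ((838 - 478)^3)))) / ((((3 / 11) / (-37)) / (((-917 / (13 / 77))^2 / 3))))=-25005581265408353671.21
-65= -65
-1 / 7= -0.14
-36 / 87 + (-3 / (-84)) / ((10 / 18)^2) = -6051 / 20300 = -0.30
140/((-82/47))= -80.24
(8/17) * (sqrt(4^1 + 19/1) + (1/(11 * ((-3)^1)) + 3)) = 784/561 + 8 * sqrt(23)/17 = 3.65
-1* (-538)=538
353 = 353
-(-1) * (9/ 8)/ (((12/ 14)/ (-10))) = -13.12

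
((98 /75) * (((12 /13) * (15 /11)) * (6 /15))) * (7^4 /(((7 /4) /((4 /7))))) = 1843968 /3575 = 515.80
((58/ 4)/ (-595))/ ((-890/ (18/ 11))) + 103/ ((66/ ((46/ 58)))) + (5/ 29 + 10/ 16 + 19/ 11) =7626934703/ 2027117400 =3.76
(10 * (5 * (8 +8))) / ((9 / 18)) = 1600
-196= -196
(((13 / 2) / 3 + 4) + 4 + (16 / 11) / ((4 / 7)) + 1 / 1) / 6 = 905 / 396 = 2.29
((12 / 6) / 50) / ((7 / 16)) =16 / 175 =0.09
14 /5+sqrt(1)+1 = 24 /5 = 4.80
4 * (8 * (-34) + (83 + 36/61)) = -45972/61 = -753.64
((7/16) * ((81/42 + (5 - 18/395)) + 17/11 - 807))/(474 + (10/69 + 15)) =-3351820383/4692739040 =-0.71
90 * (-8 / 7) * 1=-720 / 7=-102.86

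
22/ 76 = 11/ 38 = 0.29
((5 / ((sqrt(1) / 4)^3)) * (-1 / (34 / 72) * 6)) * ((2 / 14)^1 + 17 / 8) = -1097280 / 119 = -9220.84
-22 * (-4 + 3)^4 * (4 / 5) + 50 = 162 / 5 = 32.40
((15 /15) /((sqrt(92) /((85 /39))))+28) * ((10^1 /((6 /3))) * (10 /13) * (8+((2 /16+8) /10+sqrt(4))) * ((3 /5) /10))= 14705 * sqrt(23) /124384+3633 /52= 70.43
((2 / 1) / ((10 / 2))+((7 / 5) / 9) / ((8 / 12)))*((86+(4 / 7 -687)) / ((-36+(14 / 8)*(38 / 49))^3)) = 5217324 / 570420625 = 0.01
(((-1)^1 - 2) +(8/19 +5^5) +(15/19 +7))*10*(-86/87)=-51147640/1653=-30942.31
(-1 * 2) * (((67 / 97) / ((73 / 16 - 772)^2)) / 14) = -17152 / 102375438039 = -0.00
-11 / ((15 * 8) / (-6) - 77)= 11 / 97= 0.11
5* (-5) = -25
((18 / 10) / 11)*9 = 81 / 55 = 1.47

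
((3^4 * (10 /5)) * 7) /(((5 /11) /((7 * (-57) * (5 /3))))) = -1659042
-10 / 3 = -3.33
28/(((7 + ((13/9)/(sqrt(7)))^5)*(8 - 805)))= -5743033771905486/1144244542443166259 + 15040193524902*sqrt(7)/1144244542443166259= -0.00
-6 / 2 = -3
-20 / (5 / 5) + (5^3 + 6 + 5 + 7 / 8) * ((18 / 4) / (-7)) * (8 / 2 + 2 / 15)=-21487 / 56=-383.70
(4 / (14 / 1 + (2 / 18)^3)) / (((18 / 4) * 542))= 324 / 2766097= 0.00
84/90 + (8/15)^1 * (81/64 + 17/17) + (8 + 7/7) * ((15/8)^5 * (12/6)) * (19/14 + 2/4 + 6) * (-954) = -2689495579699/860160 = -3126738.72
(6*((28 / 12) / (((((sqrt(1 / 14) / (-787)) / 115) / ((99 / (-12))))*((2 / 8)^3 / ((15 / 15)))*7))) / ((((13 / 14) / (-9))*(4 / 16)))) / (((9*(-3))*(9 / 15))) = 855800780.73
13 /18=0.72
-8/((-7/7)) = 8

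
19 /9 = 2.11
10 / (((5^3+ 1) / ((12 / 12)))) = 5 / 63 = 0.08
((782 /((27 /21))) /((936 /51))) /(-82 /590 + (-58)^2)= 13726055 /1393243956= 0.01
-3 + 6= 3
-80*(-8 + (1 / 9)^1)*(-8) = -45440 / 9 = -5048.89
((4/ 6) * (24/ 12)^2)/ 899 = 8/ 2697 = 0.00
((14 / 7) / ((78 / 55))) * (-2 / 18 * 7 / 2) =-385 / 702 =-0.55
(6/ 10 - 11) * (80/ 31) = -832/ 31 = -26.84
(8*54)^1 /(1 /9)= 3888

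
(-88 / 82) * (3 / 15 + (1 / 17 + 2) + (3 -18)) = 47652 / 3485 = 13.67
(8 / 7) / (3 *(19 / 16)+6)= 128 / 1071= 0.12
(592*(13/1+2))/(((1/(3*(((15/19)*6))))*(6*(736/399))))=11401.63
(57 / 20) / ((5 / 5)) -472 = -469.15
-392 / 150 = -196 / 75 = -2.61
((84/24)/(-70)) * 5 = -1/4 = -0.25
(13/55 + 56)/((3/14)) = 14434/55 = 262.44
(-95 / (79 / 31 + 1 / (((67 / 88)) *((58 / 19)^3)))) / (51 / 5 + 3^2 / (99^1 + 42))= -16879017175 / 4731476256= -3.57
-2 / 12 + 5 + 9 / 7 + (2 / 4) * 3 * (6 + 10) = 1265 / 42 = 30.12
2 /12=1 /6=0.17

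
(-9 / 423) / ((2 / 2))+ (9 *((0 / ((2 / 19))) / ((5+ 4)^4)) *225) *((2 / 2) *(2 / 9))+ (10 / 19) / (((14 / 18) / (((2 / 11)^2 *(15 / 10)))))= 9287 / 756371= 0.01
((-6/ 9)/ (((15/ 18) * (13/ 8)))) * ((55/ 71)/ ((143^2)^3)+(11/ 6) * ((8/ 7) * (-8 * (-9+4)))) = -621690928228638368/ 15067615714348197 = -41.26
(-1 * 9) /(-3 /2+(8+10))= -6 /11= -0.55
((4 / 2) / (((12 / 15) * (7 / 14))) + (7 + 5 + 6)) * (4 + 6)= 230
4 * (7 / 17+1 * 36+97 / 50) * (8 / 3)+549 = 1221559 / 1275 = 958.09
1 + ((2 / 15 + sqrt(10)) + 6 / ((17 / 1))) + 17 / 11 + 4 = sqrt(10) + 19724 / 2805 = 10.19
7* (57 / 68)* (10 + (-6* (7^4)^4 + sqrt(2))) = -19889908945905201 / 17 + 399* sqrt(2) / 68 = -1169994643876768.23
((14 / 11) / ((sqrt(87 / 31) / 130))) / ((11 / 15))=9100 * sqrt(2697) / 3509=134.68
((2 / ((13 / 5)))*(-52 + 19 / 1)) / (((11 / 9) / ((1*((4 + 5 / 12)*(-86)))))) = 7888.85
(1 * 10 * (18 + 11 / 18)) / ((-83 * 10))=-335 / 1494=-0.22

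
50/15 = 10/3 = 3.33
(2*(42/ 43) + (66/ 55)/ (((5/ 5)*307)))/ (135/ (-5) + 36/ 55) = -473726/ 6376083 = -0.07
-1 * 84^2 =-7056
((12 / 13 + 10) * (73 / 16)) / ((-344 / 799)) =-4141217 / 35776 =-115.75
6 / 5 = 1.20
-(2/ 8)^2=-1/ 16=-0.06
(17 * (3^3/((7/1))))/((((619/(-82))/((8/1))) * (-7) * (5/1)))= 301104/151655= 1.99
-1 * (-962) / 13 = 74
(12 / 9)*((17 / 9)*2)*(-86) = -11696 / 27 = -433.19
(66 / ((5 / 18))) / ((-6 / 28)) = -5544 / 5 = -1108.80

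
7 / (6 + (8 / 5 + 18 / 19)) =95 / 116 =0.82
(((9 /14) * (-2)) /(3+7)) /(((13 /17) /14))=-153 /65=-2.35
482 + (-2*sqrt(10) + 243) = 718.68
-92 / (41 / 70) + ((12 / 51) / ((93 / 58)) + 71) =-5569837 / 64821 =-85.93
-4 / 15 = -0.27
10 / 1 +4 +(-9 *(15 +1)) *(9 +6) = -2146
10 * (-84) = -840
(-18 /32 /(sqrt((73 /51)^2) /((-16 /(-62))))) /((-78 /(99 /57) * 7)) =5049 /15650908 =0.00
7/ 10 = 0.70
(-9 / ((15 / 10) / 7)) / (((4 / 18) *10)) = -189 / 10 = -18.90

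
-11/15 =-0.73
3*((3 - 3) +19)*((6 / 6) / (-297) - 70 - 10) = -451459 / 99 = -4560.19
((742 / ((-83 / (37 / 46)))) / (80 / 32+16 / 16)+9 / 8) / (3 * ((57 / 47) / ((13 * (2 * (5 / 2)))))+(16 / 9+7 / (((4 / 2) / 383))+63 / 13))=-0.00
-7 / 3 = -2.33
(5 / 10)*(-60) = -30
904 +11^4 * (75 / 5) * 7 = 1538209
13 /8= 1.62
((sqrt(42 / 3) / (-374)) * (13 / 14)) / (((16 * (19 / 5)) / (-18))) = 585 * sqrt(14) / 795872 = 0.00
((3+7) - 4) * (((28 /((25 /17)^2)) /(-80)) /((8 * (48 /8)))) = -2023 /100000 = -0.02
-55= -55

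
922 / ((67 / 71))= 65462 / 67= 977.04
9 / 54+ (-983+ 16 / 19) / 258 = -2974 / 817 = -3.64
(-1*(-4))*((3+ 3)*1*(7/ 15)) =56/ 5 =11.20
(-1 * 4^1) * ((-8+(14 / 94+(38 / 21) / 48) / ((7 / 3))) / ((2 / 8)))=875510 / 6909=126.72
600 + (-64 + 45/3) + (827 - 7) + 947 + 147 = 2465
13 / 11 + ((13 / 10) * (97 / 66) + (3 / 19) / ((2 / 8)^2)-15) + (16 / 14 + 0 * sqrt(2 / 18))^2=-4961849 / 614460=-8.08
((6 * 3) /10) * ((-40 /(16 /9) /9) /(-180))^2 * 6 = 1 /480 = 0.00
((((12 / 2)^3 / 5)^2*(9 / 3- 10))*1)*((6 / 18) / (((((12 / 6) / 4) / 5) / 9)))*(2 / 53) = -3919104 / 265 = -14789.07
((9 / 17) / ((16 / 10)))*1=45 / 136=0.33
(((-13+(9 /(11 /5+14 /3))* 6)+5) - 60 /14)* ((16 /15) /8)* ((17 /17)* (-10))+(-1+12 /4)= 17078 /2163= 7.90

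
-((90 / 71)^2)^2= -65610000 / 25411681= -2.58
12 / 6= 2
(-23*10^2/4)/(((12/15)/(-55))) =158125/4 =39531.25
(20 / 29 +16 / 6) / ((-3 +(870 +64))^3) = 292 / 70205040717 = 0.00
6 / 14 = 3 / 7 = 0.43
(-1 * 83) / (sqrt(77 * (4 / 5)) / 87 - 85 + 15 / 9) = 2407 * sqrt(385) / 43802032 + 43626875 / 43802032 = 1.00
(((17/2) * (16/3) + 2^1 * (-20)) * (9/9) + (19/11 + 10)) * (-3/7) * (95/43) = -53485/3311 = -16.15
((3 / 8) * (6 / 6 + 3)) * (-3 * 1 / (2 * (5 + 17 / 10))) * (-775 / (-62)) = -1125 / 268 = -4.20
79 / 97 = 0.81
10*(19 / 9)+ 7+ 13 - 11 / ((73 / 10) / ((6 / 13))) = 345190 / 8541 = 40.42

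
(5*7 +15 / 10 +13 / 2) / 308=43 / 308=0.14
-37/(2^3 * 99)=-37/792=-0.05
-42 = -42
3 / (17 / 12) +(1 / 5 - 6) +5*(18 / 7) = 5459 / 595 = 9.17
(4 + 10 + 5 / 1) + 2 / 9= 19.22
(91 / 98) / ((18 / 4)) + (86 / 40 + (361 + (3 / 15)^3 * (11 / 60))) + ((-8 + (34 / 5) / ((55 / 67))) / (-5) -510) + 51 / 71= -145.98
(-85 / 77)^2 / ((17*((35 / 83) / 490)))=70550 / 847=83.29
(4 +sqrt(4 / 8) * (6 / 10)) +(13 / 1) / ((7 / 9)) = 3 * sqrt(2) / 10 +145 / 7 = 21.14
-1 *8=-8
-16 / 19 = -0.84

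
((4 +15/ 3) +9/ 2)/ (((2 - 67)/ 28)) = -378/ 65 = -5.82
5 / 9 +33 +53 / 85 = 26147 / 765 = 34.18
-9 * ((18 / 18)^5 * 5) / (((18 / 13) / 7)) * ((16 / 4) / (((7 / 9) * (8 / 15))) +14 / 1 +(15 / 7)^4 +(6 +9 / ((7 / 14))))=-21452015 / 1372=-15635.58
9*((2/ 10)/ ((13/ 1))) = 9/ 65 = 0.14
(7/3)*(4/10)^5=224/9375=0.02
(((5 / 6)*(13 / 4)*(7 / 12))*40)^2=5175625 / 1296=3993.54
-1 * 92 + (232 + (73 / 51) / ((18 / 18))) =7213 / 51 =141.43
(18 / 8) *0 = 0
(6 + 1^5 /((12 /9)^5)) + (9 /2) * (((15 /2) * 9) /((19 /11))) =3542793 /19456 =182.09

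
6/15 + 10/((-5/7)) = -68/5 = -13.60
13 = 13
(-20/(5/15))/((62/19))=-18.39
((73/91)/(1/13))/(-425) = -73/2975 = -0.02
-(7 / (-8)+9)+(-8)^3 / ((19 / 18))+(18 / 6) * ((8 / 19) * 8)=-483.07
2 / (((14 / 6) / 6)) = 36 / 7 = 5.14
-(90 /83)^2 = -8100 /6889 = -1.18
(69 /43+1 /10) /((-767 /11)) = -0.02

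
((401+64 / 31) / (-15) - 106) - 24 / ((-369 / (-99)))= -177063 / 1271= -139.31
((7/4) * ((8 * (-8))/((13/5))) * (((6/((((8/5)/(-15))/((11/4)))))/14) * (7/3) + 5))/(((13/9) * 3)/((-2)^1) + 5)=69825/221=315.95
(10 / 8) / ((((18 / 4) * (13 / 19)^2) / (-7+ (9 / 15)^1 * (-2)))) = -14801 / 3042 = -4.87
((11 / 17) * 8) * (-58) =-5104 / 17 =-300.24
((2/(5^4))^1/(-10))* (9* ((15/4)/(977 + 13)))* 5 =-3/55000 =-0.00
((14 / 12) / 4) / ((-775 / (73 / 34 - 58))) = 4431 / 210800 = 0.02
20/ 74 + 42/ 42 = 47/ 37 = 1.27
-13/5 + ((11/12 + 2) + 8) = 499/60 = 8.32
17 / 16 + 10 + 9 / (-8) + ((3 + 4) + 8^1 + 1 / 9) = 3607 / 144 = 25.05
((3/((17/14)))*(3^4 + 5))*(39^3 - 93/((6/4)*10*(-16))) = 4285232553/340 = 12603625.16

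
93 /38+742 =28289 /38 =744.45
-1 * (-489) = 489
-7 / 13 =-0.54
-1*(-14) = 14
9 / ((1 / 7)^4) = 21609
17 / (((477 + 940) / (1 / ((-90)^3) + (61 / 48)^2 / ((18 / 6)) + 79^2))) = 2475244307831 / 33055776000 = 74.88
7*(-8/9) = -56/9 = -6.22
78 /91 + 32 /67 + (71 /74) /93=4341431 /3227658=1.35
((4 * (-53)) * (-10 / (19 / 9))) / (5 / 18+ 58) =343440 / 19931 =17.23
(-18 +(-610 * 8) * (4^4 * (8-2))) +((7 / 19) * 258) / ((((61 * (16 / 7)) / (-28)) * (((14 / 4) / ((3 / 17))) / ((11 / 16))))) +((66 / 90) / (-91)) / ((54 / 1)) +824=-87078939237633839 / 11618465040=-7494874.66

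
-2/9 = -0.22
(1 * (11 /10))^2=121 /100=1.21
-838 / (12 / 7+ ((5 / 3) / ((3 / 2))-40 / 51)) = -410.57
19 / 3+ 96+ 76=535 / 3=178.33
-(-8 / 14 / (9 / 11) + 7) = -397 / 63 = -6.30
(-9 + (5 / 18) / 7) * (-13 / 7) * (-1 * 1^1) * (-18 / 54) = 14677 / 2646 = 5.55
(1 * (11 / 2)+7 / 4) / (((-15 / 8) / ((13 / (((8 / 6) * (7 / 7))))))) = -377 / 10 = -37.70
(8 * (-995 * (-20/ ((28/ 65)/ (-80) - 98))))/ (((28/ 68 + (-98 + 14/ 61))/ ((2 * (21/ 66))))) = 214617520000/ 20213502771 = 10.62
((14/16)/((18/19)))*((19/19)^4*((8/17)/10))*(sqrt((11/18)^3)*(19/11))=0.04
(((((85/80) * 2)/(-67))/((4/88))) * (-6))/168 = 187/7504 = 0.02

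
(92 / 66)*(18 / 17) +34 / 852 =120755 / 79662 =1.52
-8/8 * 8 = -8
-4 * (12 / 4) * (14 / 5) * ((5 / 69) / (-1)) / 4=14 / 23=0.61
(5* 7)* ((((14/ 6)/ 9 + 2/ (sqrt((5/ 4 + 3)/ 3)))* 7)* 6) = 3430/ 9 + 5880* sqrt(51)/ 17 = 2851.21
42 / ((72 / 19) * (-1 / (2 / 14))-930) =-133 / 3029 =-0.04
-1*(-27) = 27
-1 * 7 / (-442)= 7 / 442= 0.02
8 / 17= 0.47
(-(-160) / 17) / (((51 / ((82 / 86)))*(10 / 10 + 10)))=6560 / 410091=0.02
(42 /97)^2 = 1764 /9409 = 0.19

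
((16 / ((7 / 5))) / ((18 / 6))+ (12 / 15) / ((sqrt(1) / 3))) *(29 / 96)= 4727 / 2520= 1.88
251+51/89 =22390/89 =251.57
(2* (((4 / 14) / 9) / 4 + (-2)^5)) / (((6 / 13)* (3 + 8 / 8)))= -52403 / 1512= -34.66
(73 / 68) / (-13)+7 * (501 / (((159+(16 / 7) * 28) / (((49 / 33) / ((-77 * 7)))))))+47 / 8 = 274266111 / 47705944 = 5.75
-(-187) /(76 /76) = 187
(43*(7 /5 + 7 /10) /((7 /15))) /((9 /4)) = 86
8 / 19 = 0.42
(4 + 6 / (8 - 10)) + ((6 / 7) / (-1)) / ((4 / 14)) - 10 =-12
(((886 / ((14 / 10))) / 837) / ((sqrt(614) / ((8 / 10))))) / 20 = 443 * sqrt(614) / 8993565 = 0.00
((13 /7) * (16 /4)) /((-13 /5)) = -20 /7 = -2.86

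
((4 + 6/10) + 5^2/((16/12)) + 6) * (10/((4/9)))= 5283/8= 660.38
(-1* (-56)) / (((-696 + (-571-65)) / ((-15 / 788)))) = 35 / 43734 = 0.00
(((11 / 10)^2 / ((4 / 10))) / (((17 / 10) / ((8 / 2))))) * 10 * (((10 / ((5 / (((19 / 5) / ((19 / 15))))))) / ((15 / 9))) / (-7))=-4356 / 119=-36.61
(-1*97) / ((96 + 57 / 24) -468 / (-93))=-0.94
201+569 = 770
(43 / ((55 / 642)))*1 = 27606 / 55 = 501.93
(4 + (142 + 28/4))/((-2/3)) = -459/2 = -229.50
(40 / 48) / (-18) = -5 / 108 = -0.05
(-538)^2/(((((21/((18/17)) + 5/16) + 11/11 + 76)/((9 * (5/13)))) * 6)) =104199840/60619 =1718.93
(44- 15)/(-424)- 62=-26317/424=-62.07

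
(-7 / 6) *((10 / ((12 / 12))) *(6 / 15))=-14 / 3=-4.67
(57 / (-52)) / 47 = -57 / 2444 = -0.02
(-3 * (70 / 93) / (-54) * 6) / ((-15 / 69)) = -322 / 279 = -1.15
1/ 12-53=-635/ 12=-52.92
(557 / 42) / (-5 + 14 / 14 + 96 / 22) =6127 / 168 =36.47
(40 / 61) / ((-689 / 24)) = -960 / 42029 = -0.02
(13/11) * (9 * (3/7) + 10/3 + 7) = 3874/231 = 16.77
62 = 62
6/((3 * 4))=1/2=0.50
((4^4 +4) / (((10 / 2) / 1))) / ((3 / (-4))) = -208 / 3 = -69.33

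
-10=-10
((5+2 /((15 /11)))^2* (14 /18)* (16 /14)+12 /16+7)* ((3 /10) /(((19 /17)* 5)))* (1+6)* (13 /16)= 562896061 /41040000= 13.72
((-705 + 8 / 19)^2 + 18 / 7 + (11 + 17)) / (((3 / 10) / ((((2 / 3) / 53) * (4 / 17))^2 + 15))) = 1374912039551087630 / 55388370429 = 24823117.72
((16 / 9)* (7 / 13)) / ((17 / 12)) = 448 / 663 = 0.68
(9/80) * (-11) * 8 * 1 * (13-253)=2376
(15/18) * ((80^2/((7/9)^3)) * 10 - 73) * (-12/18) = -233154805/3087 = -75527.96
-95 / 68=-1.40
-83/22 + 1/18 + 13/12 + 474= 186661/396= 471.37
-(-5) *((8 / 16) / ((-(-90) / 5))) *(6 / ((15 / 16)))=8 / 9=0.89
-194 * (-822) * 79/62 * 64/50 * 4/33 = 268756736/8525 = 31525.72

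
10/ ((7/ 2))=20/ 7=2.86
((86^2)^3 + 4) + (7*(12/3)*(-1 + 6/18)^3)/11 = 120156468836356/297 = 404567235139.25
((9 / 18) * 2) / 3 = 0.33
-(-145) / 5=29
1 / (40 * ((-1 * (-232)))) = 1 / 9280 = 0.00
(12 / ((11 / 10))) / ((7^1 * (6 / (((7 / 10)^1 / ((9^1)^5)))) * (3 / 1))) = 2 / 1948617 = 0.00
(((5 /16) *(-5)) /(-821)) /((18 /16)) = 25 /14778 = 0.00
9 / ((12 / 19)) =57 / 4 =14.25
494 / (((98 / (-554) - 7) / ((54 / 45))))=-205257 / 2485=-82.60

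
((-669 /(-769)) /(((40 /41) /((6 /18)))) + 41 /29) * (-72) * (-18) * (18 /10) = 2225355606 /557525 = 3991.49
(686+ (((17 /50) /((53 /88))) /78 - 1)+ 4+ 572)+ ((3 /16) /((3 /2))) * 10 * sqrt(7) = 5 * sqrt(7) /4+ 65162549 /51675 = 1264.31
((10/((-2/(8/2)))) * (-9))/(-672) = -15/56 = -0.27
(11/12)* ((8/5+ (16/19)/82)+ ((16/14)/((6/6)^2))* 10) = 977636/81795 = 11.95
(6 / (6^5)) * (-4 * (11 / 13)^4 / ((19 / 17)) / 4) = -248897 / 703286064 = -0.00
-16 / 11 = -1.45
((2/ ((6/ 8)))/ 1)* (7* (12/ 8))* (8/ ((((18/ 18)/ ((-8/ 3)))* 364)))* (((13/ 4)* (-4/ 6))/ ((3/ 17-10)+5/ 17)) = -272/ 729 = -0.37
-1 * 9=-9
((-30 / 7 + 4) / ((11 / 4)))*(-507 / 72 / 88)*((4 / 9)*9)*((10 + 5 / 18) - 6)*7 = 1183 / 1188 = 1.00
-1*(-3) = 3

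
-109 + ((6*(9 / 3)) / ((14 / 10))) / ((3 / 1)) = -733 / 7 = -104.71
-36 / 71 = -0.51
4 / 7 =0.57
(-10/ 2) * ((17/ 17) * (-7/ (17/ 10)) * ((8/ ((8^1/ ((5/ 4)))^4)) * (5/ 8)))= 546875/ 8912896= 0.06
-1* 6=-6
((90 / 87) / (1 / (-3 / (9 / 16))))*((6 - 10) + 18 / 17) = 8000 / 493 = 16.23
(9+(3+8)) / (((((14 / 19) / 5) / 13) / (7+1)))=98800 / 7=14114.29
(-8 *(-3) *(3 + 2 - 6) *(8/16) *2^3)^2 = 9216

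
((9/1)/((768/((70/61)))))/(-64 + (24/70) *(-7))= -525/2592256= -0.00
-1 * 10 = -10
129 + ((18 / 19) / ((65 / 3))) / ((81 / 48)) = 159347 / 1235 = 129.03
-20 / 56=-5 / 14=-0.36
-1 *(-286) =286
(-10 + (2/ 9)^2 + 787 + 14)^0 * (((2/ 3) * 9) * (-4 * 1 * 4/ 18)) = -16/ 3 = -5.33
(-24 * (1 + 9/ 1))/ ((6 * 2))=-20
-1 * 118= -118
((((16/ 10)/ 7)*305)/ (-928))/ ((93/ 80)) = -1220/ 18879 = -0.06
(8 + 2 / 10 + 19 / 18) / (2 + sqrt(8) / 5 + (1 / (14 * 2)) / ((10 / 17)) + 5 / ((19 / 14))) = 13544176828 / 8325361809 - 943035968 * sqrt(2) / 8325361809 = 1.47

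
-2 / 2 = -1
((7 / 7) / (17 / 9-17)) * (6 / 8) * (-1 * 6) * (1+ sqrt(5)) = 81 / 272+ 81 * sqrt(5) / 272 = 0.96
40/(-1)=-40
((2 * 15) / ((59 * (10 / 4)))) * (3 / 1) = 36 / 59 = 0.61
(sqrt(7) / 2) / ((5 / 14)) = 7 * sqrt(7) / 5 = 3.70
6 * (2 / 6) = 2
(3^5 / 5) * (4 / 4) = 243 / 5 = 48.60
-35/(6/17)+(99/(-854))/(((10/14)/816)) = -423827/1830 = -231.60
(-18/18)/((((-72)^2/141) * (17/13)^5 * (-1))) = 0.01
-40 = -40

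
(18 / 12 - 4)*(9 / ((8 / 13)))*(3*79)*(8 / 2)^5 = -8873280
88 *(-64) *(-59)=332288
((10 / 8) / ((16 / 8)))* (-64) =-40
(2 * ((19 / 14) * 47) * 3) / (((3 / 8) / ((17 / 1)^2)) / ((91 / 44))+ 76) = 20130006 / 3997481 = 5.04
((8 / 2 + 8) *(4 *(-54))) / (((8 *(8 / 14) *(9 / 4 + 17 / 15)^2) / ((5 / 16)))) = -91125 / 5887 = -15.48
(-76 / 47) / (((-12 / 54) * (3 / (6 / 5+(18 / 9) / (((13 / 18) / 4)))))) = 90972 / 3055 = 29.78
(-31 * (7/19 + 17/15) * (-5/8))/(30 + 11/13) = 43121/45714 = 0.94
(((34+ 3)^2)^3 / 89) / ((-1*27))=-1067718.02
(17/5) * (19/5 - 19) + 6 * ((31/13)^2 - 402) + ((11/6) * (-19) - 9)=-62700563/25350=-2473.39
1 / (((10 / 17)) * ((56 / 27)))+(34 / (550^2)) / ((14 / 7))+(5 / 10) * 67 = 290687851 / 8470000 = 34.32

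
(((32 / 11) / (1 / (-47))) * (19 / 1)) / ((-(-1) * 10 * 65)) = -14288 / 3575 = -4.00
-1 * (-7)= 7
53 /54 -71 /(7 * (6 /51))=-16109 /189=-85.23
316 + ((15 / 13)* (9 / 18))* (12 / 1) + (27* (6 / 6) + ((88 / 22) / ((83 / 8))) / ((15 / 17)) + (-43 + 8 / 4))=5006992 / 16185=309.36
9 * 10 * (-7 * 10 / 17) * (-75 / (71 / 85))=2362500 / 71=33274.65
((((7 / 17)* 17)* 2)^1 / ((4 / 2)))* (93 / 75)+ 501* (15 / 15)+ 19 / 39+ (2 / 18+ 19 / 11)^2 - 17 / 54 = 3269621567 / 6370650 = 513.23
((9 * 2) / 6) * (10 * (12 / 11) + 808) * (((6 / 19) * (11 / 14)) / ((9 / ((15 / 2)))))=67560 / 133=507.97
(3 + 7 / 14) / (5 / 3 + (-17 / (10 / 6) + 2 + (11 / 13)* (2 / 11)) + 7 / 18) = -4095 / 7009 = -0.58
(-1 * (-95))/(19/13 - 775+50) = -1235/9406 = -0.13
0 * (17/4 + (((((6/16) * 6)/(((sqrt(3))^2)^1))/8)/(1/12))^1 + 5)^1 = 0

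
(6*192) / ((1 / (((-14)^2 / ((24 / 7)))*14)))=921984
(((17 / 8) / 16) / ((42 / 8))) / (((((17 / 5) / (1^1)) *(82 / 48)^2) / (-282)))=-8460 / 11767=-0.72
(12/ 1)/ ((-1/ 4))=-48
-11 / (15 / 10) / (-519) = 22 / 1557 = 0.01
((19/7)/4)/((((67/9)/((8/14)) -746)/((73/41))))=-12483/7573069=-0.00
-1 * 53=-53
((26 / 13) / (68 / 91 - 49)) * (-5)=910 / 4391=0.21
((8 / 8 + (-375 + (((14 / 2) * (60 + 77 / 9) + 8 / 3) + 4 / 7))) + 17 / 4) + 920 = 260411 / 252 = 1033.38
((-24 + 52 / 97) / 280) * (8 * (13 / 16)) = -0.54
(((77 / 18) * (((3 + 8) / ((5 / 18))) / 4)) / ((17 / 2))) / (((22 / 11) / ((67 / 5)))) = 56749 / 1700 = 33.38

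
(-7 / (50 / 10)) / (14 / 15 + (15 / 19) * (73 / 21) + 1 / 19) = -2793 / 7442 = -0.38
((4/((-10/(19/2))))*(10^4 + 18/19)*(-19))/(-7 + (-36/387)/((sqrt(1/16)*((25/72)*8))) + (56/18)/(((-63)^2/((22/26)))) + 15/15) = -25746946378335/218696033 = -117729.37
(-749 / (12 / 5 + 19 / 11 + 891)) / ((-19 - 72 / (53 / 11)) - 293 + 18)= 2183335 / 806124768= 0.00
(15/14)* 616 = 660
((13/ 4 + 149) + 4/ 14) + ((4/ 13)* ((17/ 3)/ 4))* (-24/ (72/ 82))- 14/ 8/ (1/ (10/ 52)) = 919145/ 6552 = 140.28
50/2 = 25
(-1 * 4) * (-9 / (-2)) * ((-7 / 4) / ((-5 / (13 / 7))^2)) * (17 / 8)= 25857 / 2800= 9.23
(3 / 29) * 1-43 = -1244 / 29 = -42.90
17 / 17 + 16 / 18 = 1.89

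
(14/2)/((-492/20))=-35/123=-0.28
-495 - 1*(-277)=-218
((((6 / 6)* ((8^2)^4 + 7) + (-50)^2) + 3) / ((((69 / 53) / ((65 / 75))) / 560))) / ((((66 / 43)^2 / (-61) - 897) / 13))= -30136419904259552 / 332435721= -90653374.47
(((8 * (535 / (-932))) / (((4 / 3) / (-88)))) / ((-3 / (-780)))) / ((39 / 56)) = 26364800 / 233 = 113153.65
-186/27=-62/9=-6.89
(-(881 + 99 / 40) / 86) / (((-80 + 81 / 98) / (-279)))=-36.20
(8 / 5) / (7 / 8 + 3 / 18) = 192 / 125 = 1.54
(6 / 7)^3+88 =30400 / 343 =88.63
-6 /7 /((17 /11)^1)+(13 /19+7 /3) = 16706 /6783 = 2.46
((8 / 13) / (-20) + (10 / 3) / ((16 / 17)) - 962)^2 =918701.36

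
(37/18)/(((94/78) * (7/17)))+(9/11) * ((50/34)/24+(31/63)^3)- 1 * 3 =1.29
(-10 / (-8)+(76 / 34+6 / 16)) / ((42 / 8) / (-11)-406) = -165 / 17374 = -0.01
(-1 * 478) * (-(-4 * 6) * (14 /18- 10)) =105797.33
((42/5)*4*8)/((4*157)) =336/785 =0.43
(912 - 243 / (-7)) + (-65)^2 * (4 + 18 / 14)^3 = 214333648 / 343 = 624879.44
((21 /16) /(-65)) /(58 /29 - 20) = 7 /6240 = 0.00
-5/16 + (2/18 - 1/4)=-65/144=-0.45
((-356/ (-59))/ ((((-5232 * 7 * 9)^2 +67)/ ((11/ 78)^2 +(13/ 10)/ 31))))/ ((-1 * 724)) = -5188789/ 1094127817592537093340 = -0.00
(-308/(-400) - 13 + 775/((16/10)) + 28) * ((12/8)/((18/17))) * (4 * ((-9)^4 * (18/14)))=33470803719/1400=23907716.94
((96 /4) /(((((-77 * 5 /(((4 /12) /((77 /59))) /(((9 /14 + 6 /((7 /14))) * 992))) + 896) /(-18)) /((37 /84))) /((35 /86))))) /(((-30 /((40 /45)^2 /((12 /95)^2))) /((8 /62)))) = -333925 /382713213771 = -0.00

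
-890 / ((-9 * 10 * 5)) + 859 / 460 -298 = -1217801 / 4140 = -294.15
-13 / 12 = -1.08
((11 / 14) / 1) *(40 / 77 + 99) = 7663 / 98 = 78.19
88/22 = 4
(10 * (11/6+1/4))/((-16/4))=-125/24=-5.21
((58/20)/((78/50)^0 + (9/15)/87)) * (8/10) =841/365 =2.30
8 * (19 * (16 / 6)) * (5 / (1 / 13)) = 26346.67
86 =86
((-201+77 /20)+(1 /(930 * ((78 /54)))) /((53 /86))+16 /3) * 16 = -983276732 /320385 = -3069.05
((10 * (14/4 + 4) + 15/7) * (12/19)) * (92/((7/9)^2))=48288960/6517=7409.69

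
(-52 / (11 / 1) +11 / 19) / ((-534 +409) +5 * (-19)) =867 / 45980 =0.02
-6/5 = -1.20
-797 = -797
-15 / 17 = -0.88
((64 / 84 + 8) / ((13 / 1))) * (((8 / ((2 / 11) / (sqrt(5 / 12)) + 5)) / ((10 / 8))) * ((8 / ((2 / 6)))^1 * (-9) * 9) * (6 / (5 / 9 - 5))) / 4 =535.84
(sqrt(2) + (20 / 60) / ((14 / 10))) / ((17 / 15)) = 25 / 119 + 15*sqrt(2) / 17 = 1.46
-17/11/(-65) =17/715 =0.02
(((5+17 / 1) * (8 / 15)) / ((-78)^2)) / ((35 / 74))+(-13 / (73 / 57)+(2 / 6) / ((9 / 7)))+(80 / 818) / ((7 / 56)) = -217076269408 / 23841560925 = -9.10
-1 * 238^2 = -56644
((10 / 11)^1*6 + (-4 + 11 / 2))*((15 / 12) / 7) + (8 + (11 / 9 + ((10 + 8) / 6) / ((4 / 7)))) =87119 / 5544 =15.71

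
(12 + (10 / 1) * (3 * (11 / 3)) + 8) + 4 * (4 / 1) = 146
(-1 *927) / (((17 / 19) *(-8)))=17613 / 136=129.51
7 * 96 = 672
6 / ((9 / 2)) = 4 / 3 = 1.33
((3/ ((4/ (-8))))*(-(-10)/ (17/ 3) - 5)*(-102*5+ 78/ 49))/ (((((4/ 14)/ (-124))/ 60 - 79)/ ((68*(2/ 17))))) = 244655769600/ 244802159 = 999.40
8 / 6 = 4 / 3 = 1.33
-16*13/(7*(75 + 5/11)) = -0.39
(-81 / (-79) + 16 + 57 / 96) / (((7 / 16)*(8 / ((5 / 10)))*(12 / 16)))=2121 / 632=3.36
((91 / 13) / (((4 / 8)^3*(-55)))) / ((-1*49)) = 8 / 385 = 0.02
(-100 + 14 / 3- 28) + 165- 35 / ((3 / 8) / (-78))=21965 / 3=7321.67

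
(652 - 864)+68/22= -2298/11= -208.91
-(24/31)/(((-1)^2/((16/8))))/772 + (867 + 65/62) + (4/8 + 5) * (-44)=7491271/11966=626.05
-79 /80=-0.99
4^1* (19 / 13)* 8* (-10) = -6080 / 13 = -467.69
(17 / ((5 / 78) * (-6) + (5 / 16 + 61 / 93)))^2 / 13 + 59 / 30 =257080549331 / 3825955470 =67.19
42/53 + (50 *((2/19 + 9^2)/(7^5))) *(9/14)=112260327/118472543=0.95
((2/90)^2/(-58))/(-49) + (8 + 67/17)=1168275167/97835850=11.94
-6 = -6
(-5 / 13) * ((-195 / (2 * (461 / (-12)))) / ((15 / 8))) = -240 / 461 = -0.52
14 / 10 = 7 / 5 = 1.40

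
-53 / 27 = -1.96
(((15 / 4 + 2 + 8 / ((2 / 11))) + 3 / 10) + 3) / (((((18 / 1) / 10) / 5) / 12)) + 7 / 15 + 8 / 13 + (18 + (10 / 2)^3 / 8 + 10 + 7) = 946421 / 520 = 1820.04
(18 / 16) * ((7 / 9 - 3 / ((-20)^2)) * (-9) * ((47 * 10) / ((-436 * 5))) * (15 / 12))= 1172979 / 558080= 2.10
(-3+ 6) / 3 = 1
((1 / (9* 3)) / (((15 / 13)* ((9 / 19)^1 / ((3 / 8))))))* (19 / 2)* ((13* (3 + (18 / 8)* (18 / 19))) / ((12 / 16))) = 41743 / 1944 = 21.47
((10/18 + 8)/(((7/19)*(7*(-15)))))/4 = -209/3780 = -0.06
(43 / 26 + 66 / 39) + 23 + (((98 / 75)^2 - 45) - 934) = -139075921 / 146250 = -950.95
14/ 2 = 7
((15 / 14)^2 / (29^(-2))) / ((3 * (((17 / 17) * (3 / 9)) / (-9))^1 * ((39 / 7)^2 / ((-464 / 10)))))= 2195010 / 169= 12988.22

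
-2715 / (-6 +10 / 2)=2715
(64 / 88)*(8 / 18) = 0.32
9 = 9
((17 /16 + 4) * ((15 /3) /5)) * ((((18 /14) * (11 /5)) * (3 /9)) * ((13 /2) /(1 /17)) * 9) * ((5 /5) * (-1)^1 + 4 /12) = -1772199 /560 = -3164.64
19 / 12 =1.58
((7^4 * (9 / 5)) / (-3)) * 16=-115248 / 5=-23049.60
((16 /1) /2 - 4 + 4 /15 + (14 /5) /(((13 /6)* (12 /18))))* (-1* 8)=-1936 /39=-49.64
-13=-13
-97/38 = -2.55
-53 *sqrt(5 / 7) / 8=-53 *sqrt(35) / 56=-5.60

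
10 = 10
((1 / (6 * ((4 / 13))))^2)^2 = 28561 / 331776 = 0.09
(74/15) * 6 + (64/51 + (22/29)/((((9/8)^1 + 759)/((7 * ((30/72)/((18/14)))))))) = 12488541688/404720955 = 30.86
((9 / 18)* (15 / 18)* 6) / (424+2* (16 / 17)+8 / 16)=85 / 14497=0.01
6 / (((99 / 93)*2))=2.82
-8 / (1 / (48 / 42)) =-64 / 7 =-9.14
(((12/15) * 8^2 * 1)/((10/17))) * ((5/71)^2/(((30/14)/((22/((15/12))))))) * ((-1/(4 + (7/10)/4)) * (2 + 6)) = -85786624/12627705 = -6.79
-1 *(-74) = 74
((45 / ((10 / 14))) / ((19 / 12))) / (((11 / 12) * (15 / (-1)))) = -2.89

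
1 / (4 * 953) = 1 / 3812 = 0.00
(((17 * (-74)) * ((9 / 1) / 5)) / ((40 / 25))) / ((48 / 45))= -84915 / 64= -1326.80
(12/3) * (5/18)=10/9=1.11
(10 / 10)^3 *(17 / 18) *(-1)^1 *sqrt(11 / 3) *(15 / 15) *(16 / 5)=-136 *sqrt(33) / 135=-5.79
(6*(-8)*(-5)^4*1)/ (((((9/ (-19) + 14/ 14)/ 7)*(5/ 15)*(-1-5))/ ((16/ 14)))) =228000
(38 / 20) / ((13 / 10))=19 / 13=1.46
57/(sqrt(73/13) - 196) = -48412/166445 - 19 * sqrt(949)/166445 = -0.29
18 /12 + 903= 1809 /2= 904.50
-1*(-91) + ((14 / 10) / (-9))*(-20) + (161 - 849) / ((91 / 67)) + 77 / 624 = -5402975 / 13104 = -412.31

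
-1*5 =-5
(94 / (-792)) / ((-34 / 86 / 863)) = 1744123 / 6732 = 259.08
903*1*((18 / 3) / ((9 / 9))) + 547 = 5965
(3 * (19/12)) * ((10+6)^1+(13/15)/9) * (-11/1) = -454157/540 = -841.03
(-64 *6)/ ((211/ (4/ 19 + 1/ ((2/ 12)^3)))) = -1577472/ 4009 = -393.48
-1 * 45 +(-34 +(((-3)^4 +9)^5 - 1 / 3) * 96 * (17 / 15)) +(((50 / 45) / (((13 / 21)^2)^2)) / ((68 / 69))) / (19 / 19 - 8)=9358042814068237829 / 14566110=642453119883.64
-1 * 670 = -670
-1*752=-752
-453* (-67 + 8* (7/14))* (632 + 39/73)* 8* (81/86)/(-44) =-106740854325/34529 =-3091339.29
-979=-979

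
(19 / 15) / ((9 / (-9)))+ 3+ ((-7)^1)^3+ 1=-5104 / 15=-340.27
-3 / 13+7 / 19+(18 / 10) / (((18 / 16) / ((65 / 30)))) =13354 / 3705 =3.60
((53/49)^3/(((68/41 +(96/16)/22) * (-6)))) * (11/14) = -738578797/8607671436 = -0.09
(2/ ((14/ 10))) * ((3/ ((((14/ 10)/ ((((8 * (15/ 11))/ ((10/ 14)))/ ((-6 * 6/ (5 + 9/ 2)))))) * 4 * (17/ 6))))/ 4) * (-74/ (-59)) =-52725/ 154462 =-0.34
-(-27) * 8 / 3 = 72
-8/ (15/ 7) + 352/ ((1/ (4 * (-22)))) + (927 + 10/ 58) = -13072864/ 435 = -30052.56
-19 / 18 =-1.06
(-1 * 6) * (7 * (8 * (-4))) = 1344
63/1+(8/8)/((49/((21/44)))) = 19407/308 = 63.01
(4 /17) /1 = 4 /17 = 0.24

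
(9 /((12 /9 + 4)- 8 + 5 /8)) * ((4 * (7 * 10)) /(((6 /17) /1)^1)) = -3497.14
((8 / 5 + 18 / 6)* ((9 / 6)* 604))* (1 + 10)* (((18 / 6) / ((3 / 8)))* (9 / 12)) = 1375308 / 5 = 275061.60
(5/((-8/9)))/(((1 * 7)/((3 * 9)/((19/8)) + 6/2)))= -1755/152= -11.55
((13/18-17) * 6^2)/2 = -293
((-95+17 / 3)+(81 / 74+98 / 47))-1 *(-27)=-617209 / 10434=-59.15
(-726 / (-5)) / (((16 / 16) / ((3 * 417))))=908226 / 5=181645.20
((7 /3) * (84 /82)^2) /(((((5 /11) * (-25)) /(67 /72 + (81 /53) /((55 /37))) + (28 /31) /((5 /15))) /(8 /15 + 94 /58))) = -4095729448769 /2401102989345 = -1.71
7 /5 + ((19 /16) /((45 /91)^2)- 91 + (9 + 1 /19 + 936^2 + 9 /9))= 539278717681 /615600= 876021.31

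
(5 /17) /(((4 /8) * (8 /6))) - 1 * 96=-95.56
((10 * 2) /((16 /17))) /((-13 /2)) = -85 /26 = -3.27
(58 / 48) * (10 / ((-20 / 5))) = -3.02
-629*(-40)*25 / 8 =78625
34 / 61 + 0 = 0.56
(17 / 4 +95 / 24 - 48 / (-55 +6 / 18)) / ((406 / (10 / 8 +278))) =9987097 / 1598016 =6.25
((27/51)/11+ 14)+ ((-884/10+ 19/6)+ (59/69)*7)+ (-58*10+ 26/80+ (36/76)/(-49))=-103290638593/160169240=-644.88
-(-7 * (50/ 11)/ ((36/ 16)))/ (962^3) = 175/ 11017179459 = 0.00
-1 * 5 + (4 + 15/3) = 4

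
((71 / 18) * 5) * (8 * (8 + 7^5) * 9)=23877300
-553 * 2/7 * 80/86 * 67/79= -5360/43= -124.65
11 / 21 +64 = 1355 / 21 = 64.52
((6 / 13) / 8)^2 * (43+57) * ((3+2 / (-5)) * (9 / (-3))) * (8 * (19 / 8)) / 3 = -855 / 52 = -16.44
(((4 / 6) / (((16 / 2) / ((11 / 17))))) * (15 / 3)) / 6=55 / 1224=0.04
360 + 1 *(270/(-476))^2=20410065/56644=360.32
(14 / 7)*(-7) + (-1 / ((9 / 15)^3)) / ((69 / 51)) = -10819 / 621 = -17.42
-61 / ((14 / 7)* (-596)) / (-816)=-61 / 972672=-0.00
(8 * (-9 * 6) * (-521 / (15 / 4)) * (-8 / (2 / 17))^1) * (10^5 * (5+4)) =-3673175040000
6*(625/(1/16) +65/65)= 60006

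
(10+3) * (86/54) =20.70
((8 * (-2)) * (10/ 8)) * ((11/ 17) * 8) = -1760/ 17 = -103.53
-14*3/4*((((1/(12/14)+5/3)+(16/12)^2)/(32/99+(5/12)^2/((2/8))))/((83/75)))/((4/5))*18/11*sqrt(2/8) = -70875/1612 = -43.97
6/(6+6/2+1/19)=57/86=0.66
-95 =-95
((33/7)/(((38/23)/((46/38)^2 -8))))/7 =-255783/96026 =-2.66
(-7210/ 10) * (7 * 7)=-35329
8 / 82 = 4 / 41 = 0.10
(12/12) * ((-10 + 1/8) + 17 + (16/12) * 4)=299/24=12.46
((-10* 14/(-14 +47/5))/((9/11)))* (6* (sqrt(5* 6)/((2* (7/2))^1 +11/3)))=1925* sqrt(30)/92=114.60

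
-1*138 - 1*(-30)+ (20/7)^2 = -4892/49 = -99.84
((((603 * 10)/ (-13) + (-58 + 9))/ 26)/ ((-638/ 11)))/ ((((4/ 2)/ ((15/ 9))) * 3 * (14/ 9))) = 33335/ 548912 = 0.06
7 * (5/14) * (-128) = -320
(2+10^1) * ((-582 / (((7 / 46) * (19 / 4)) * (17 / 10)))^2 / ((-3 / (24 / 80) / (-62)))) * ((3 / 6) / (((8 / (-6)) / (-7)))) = 31995272885760 / 730303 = 43810956.39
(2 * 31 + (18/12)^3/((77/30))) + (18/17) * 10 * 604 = 33817277/5236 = 6458.61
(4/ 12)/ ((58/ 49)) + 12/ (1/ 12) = 25105/ 174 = 144.28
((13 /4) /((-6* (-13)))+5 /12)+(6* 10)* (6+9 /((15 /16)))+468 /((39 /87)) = 1980.46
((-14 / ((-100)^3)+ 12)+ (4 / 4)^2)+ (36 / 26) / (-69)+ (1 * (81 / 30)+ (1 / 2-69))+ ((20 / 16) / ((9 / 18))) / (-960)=-94763846759 / 1794000000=-52.82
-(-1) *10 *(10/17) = 100/17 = 5.88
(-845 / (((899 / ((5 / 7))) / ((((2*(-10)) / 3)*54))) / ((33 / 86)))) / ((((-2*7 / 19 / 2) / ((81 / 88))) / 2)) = -877807125 / 1894193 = -463.42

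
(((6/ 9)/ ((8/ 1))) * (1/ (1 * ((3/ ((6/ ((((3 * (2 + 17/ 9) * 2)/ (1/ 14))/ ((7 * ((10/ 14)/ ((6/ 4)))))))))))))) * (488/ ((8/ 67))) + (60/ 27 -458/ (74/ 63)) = -24850531/ 65268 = -380.75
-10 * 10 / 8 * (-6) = 75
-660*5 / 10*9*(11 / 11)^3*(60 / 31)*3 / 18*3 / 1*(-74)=6593400 / 31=212690.32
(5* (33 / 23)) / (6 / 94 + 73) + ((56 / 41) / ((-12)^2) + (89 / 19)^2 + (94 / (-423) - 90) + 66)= -11429726803 / 5260556619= -2.17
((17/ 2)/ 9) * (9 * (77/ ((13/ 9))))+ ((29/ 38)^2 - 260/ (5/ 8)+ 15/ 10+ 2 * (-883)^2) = 29273379637/ 18772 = 1559417.20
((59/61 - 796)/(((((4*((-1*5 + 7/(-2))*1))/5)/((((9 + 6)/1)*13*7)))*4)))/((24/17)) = 110330675/3904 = 28260.93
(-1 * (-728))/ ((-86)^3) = -91/ 79507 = -0.00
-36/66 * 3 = -18/11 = -1.64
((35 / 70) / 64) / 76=1 / 9728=0.00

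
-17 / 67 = -0.25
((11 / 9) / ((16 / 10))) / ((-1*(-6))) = 0.13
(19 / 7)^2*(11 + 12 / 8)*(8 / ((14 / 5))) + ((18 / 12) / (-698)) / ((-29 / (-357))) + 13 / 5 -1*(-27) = 20321698011 / 69430060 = 292.69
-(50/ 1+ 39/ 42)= -713/ 14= -50.93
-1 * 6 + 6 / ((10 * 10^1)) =-297 / 50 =-5.94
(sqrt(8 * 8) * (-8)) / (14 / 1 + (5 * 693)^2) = -64 / 12006239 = -0.00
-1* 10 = -10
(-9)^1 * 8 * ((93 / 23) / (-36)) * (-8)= -1488 / 23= -64.70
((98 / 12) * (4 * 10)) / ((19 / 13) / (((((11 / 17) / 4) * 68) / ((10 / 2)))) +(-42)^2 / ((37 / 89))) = 0.08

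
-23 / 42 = -0.55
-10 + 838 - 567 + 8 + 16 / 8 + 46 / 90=12218 / 45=271.51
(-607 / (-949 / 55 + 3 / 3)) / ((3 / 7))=233695 / 2682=87.13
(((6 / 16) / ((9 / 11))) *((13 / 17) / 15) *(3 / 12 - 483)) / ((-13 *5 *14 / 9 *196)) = 21241 / 37318400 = 0.00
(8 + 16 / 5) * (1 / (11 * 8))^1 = 7 / 55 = 0.13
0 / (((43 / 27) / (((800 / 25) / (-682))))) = 0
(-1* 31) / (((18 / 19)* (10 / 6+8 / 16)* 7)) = -589 / 273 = -2.16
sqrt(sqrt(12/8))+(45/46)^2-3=-0.94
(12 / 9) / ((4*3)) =1 / 9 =0.11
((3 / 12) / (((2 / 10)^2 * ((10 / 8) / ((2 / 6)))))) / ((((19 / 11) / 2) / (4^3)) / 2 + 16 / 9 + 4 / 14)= 295680 / 367277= 0.81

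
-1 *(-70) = 70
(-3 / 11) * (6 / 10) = -9 / 55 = -0.16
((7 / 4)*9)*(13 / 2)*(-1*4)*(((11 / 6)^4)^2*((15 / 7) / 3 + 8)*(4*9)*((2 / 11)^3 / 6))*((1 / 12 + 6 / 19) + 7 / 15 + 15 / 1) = -769984347847 / 2954880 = -260580.58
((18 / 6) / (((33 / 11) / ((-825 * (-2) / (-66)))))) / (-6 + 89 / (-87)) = 2175 / 611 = 3.56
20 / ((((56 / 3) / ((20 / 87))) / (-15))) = -750 / 203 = -3.69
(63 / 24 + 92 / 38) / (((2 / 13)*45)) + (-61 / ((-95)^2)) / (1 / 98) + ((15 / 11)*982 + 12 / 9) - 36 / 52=248991891059 / 185842800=1339.80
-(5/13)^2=-25/169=-0.15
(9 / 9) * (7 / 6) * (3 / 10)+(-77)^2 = 118587 / 20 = 5929.35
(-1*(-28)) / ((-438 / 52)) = -728 / 219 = -3.32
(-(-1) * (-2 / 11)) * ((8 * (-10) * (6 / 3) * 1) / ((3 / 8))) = 2560 / 33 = 77.58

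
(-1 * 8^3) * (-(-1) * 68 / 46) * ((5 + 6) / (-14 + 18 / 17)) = 73984 / 115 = 643.34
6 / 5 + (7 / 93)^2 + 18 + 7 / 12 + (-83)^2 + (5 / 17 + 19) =20373136897 / 2940660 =6928.08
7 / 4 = 1.75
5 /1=5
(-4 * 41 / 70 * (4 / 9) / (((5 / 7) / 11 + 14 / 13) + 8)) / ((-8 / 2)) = 11726 / 411795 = 0.03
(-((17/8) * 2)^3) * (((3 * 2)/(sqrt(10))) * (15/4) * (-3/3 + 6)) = -221085 * sqrt(10)/256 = -2730.98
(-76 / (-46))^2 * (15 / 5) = 4332 / 529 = 8.19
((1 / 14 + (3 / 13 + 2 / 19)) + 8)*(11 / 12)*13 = 106601 / 1064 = 100.19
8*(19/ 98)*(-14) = -152/ 7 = -21.71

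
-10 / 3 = -3.33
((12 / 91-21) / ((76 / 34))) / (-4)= 32283 / 13832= 2.33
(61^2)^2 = 13845841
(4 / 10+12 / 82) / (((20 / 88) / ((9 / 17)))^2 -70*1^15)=-4390848 / 561096275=-0.01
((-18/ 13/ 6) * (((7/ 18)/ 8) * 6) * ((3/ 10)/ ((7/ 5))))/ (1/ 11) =-33/ 208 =-0.16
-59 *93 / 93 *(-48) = 2832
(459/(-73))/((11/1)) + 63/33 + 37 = 30785/803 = 38.34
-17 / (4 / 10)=-85 / 2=-42.50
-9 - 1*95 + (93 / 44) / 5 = -22787 / 220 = -103.58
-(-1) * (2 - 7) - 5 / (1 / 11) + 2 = -58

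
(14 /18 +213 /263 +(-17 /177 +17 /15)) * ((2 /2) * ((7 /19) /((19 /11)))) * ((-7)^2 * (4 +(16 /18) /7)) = 51372857536 /453732597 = 113.22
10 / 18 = 5 / 9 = 0.56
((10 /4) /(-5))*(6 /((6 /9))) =-9 /2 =-4.50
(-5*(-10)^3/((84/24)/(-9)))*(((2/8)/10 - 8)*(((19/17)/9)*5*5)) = 37881250/119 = 318329.83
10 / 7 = 1.43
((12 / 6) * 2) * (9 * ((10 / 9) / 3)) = 40 / 3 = 13.33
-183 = -183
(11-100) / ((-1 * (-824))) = -89 / 824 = -0.11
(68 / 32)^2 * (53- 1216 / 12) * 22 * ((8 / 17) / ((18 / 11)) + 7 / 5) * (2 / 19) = -7001093 / 8208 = -852.96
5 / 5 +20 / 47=67 / 47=1.43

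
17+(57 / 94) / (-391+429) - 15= 379 / 188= 2.02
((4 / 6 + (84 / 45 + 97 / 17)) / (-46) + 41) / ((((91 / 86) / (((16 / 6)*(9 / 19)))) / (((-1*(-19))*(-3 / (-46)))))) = 19005828 / 314755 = 60.38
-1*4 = -4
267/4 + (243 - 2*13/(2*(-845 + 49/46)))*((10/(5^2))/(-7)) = 287309437/5434940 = 52.86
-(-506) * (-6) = -3036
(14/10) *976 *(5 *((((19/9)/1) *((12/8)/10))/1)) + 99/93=1006507/465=2164.53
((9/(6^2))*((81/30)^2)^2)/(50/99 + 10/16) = 52612659/4475000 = 11.76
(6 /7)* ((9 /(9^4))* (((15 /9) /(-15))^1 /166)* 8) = -8 /1270647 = -0.00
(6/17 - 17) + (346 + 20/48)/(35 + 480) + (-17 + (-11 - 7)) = -5355371/105060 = -50.97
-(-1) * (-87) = -87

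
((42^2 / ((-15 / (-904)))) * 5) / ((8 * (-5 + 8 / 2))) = -66444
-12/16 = -3/4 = -0.75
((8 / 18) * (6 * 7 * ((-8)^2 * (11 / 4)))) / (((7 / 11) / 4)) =61952 / 3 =20650.67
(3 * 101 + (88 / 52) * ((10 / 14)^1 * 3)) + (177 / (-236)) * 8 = 27357 / 91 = 300.63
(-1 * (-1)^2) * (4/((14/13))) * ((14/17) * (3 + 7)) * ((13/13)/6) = -260/51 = -5.10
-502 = -502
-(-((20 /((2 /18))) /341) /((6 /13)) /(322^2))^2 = -38025 /312515997446884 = -0.00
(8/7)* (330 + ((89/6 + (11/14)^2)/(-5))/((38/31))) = 7317193/19551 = 374.26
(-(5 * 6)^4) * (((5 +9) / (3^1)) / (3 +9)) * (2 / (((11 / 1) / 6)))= -3780000 / 11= -343636.36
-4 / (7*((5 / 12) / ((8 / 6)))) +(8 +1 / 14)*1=437 / 70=6.24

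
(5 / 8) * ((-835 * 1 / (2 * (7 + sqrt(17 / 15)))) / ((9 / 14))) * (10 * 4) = -5114375 / 2154 + 146125 * sqrt(255) / 6462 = -2013.26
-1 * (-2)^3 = 8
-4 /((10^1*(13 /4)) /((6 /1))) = -48 /65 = -0.74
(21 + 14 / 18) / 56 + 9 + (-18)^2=333.39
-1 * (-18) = 18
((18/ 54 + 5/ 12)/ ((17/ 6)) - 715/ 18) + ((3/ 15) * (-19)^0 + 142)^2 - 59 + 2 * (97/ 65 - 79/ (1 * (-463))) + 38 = 464222504177/ 23022675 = 20163.71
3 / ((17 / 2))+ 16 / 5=302 / 85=3.55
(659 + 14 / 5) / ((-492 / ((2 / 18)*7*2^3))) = -15442 / 1845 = -8.37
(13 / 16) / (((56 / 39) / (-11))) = -5577 / 896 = -6.22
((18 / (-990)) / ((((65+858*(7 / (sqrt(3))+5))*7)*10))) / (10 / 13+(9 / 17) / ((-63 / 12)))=-1139 / 4672097980+119*sqrt(3) / 1061840450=-0.00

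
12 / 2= 6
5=5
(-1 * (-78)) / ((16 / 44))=429 / 2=214.50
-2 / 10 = -1 / 5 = -0.20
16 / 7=2.29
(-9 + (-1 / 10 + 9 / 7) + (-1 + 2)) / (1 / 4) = -954 / 35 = -27.26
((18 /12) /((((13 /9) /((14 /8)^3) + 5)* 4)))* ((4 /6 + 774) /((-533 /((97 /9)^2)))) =-1875053747 /156065598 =-12.01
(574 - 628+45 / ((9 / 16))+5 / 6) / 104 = 161 / 624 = 0.26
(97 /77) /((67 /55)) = 485 /469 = 1.03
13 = 13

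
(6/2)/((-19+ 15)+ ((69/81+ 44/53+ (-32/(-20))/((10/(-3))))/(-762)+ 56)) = 81781650/1417505597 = 0.06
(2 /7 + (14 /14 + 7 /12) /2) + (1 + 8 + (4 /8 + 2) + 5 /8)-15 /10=983 /84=11.70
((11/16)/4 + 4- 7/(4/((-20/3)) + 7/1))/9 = 197/576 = 0.34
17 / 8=2.12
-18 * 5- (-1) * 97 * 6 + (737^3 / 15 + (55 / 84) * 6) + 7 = 5604523357 / 210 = 26688206.46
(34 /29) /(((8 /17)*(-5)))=-289 /580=-0.50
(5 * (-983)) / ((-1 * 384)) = 4915 / 384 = 12.80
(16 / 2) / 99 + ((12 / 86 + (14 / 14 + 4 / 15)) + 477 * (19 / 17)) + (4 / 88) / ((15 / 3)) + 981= 1096834513 / 723690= 1515.61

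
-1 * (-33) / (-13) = -2.54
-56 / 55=-1.02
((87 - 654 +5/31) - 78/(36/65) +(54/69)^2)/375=-69570419/36897750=-1.89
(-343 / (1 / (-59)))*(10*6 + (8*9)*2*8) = 24527244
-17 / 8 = -2.12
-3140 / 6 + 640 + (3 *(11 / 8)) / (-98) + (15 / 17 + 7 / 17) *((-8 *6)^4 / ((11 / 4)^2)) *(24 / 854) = 688042017491 / 26829264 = 25645.21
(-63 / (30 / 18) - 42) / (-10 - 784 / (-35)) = -399 / 62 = -6.44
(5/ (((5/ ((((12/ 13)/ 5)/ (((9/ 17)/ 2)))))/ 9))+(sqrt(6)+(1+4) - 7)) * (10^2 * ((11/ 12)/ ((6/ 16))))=2200 * sqrt(6)/ 9+122320/ 117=1644.23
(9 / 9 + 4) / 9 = 5 / 9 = 0.56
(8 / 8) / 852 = 1 / 852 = 0.00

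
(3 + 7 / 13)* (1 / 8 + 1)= 207 / 52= 3.98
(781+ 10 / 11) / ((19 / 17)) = 146217 / 209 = 699.60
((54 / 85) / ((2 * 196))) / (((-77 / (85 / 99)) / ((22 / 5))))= -0.00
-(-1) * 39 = 39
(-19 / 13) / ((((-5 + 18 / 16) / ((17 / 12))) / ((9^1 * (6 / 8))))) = 2907 / 806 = 3.61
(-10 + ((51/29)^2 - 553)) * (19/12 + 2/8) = -2589851/2523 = -1026.50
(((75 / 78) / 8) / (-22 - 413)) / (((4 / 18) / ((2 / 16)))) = -15 / 96512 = -0.00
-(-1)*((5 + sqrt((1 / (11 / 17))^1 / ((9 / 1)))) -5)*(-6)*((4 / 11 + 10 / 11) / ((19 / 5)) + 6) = -2648*sqrt(187) / 2299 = -15.75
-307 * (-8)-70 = 2386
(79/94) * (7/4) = 553/376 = 1.47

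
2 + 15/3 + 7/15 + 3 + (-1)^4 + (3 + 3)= 262/15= 17.47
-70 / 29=-2.41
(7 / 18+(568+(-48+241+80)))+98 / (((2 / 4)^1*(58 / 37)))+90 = 551453 / 522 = 1056.42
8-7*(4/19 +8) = -940/19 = -49.47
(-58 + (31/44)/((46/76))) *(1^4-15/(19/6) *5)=12395129/9614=1289.28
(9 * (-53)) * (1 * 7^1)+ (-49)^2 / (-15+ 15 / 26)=-3505.47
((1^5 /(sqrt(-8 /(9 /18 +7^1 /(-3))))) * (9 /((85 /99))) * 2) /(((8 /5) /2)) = 297 * sqrt(33) /136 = 12.55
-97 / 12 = -8.08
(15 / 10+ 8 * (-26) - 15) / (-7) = 443 / 14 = 31.64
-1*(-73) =73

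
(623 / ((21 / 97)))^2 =74528689 / 9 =8280965.44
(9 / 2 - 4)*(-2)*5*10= -50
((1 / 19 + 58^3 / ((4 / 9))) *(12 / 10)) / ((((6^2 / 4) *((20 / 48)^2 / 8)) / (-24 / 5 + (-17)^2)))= 9102809409792 / 11875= 766552371.35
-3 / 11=-0.27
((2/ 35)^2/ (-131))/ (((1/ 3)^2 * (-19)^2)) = -0.00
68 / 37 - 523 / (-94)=25743 / 3478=7.40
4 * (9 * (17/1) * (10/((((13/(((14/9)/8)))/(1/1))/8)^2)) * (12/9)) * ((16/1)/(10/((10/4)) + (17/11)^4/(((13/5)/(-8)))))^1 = -31221639680/226351827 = -137.93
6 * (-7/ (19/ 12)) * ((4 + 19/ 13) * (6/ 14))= -15336/ 247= -62.09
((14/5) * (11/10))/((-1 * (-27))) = 77/675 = 0.11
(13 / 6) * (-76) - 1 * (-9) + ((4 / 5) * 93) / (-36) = -157.73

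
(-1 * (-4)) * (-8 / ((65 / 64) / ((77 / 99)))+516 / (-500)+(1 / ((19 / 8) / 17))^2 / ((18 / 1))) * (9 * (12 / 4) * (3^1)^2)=-4191.34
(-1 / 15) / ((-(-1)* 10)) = -1 / 150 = -0.01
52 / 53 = 0.98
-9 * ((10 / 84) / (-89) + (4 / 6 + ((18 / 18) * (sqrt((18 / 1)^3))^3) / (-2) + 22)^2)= -556100276308177 / 1246 + 64245312 * sqrt(2)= -446217551360.44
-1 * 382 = -382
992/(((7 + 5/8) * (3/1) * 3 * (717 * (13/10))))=0.02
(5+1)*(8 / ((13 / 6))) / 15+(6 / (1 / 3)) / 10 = 213 / 65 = 3.28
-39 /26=-3 /2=-1.50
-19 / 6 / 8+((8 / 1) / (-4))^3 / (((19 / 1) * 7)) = -2911 / 6384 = -0.46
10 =10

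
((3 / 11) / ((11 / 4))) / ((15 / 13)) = 52 / 605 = 0.09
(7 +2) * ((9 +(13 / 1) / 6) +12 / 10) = 1113 / 10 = 111.30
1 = 1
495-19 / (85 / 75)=8130 / 17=478.24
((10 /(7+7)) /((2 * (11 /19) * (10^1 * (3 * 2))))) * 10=95 /924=0.10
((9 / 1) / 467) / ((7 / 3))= 27 / 3269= 0.01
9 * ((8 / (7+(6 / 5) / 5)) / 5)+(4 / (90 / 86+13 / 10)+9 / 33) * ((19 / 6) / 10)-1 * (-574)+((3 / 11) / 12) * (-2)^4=6322383223 / 10957740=576.98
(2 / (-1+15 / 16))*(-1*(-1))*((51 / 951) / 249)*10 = -5440 / 78933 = -0.07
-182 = -182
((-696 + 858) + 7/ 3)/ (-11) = -493/ 33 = -14.94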